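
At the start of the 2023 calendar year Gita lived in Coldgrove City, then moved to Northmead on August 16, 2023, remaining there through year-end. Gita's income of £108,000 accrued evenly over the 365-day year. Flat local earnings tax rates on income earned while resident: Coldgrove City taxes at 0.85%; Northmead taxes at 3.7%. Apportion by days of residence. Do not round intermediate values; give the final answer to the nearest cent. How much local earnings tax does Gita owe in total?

£2,081.74

Coldgrove City, January 1 – August 15, 2023: 227 days → £108,000 × 0.85% × 227/365 = £570.9205
Northmead, August 16 – December 31, 2023: 138 days → £108,000 × 3.7% × 138/365 = £1,510.8164
Total = £2,081.7370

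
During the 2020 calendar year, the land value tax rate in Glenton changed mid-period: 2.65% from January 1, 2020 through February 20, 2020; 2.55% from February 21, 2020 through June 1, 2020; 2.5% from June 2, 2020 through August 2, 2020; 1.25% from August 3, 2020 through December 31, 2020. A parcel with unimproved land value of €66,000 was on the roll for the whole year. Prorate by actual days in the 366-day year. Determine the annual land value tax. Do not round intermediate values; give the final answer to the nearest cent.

January 1 – February 20, 2020: 51 days at 2.65% → €66,000 × 2.65% × 51/366 = €243.7131
February 21 – June 1, 2020: 102 days at 2.55% → €66,000 × 2.55% × 102/366 = €469.0328
June 2 – August 2, 2020: 62 days at 2.5% → €66,000 × 2.5% × 62/366 = €279.5082
August 3 – December 31, 2020: 151 days at 1.25% → €66,000 × 1.25% × 151/366 = €340.3689
Total = €1,332.6230

€1,332.62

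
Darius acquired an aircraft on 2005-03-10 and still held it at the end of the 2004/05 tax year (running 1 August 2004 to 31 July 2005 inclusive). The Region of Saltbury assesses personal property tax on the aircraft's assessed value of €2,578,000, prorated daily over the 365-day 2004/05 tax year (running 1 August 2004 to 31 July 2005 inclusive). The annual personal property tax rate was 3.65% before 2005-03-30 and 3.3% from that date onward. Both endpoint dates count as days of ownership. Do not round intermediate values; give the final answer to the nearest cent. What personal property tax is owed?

€34,057.85

2005-03-10 to 2005-03-29: 20 days at 3.65% → €2,578,000 × 3.65% × 20/365 = €5,156.0000
2005-03-30 to 2005-07-31: 124 days at 3.3% → €2,578,000 × 3.3% × 124/365 = €28,901.8521
Total = €34,057.8521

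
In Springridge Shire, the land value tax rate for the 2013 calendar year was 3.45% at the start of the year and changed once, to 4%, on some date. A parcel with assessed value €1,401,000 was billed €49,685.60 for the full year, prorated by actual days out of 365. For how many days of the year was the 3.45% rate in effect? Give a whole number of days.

301 days

Let d = days at the first rate; then 365 − d days at the second rate.
€1,401,000 × [3.45%·d + 4%·(365−d)] / 365 = €49,685.60
Solving gives d = 301, so the new rate took effect on October 29, 2013.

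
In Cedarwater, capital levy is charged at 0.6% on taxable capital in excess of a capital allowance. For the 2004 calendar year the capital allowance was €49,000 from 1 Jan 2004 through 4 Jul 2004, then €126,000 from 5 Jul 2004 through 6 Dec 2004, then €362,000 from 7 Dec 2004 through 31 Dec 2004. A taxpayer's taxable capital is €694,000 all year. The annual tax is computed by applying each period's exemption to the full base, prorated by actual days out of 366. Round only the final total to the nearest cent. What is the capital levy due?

1 Jan – 4 Jul 2004: 186 days, exemption €49,000 → (€694,000 − €49,000) × 0.6% × 186/366 = €1,966.7213
5 Jul – 6 Dec 2004: 155 days, exemption €126,000 → (€694,000 − €126,000) × 0.6% × 155/366 = €1,443.2787
7 Dec – 31 Dec 2004: 25 days, exemption €362,000 → (€694,000 − €362,000) × 0.6% × 25/366 = €136.0656
Total = €3,546.0656

€3,546.07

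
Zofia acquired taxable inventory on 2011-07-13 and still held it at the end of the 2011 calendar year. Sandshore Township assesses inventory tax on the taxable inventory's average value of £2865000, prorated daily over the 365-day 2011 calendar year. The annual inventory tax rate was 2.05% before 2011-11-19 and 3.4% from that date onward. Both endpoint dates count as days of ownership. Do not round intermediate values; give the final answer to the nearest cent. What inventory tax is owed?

£32233.21

2011-07-13 to 2011-11-18: 129 days at 2.05% → £2865000 × 2.05% × 129/365 = £20757.5137
2011-11-19 to 2011-12-31: 43 days at 3.4% → £2865000 × 3.4% × 43/365 = £11475.6986
Total = £32233.2123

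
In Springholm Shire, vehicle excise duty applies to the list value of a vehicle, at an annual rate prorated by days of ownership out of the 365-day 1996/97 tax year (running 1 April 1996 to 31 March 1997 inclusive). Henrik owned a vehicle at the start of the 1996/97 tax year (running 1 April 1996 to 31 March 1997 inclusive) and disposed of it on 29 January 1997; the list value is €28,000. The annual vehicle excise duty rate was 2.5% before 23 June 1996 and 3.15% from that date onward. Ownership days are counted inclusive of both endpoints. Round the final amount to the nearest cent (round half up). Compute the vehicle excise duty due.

€693.21

1 April – 22 June 1996: 83 days at 2.5% → €28,000 × 2.5% × 83/365 = €159.1781
23 June 1996 – 29 January 1997: 221 days at 3.15% → €28,000 × 3.15% × 221/365 = €534.0329
Total = €693.2110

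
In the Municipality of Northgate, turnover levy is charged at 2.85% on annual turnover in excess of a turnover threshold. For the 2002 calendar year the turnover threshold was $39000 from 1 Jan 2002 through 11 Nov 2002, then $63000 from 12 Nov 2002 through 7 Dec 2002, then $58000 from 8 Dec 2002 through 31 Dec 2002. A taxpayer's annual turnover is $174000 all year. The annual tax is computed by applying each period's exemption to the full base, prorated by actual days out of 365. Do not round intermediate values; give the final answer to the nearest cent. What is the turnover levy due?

1 Jan – 11 Nov 2002: 315 days, exemption $39000 → ($174000 − $39000) × 2.85% × 315/365 = $3320.4452
12 Nov – 7 Dec 2002: 26 days, exemption $63000 → ($174000 − $63000) × 2.85% × 26/365 = $225.3452
8 Dec – 31 Dec 2002: 24 days, exemption $58000 → ($174000 − $58000) × 2.85% × 24/365 = $217.3808
Total = $3763.1712

$3763.17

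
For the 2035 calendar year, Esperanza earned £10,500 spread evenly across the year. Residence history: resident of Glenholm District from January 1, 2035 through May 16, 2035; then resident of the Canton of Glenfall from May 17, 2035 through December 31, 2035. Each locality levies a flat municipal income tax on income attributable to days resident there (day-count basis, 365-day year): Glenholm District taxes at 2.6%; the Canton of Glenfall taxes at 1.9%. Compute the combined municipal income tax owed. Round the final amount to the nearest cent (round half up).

£226.89

Glenholm District, January 1 – May 16, 2035: 136 days → £10,500 × 2.6% × 136/365 = £101.7205
The Canton of Glenfall, May 17 – December 31, 2035: 229 days → £10,500 × 1.9% × 229/365 = £125.1658
Total = £226.8863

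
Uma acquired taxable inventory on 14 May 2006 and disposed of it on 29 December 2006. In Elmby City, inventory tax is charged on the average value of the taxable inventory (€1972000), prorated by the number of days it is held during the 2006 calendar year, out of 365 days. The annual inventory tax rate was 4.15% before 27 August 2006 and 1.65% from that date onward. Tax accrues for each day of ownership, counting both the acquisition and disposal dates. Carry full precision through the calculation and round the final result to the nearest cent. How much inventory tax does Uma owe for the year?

14 May – 26 August 2006: 105 days at 4.15% → €1972000 × 4.15% × 105/365 = €23542.4384
27 August – 29 December 2006: 125 days at 1.65% → €1972000 × 1.65% × 125/365 = €11143.1507
Total = €34685.5890

€34685.59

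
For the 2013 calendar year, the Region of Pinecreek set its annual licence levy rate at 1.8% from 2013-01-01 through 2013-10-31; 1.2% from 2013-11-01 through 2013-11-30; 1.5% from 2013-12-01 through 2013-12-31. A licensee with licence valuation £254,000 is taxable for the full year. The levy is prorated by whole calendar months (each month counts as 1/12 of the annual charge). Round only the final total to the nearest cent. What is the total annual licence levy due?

2013-01-01 to 2013-10-31: 10 months at 1.8% → £254,000 × 1.8% × 10/12 = £3,810.0000
2013-11-01 to 2013-11-30: 1 month at 1.2% → £254,000 × 1.2% × 1/12 = £254.0000
2013-12-01 to 2013-12-31: 1 month at 1.5% → £254,000 × 1.5% × 1/12 = £317.5000
Total = £4,381.5000

£4,381.50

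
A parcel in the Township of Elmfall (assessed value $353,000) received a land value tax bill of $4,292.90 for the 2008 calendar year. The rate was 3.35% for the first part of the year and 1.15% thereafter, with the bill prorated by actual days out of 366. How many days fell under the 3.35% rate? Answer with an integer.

Let d = days at the first rate; then 366 − d days at the second rate.
$353,000 × [3.35%·d + 1.15%·(366−d)] / 366 = $4,292.90
Solving gives d = 11, so the new rate took effect on 12 Jan 2008.

11 days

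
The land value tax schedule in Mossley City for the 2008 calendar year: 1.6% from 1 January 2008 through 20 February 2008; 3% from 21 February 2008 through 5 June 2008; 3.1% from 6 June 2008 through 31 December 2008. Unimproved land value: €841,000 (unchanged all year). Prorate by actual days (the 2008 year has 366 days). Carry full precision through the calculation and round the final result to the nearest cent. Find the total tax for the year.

€24,069.60

1 January – 20 February 2008: 51 days at 1.6% → €841,000 × 1.6% × 51/366 = €1,875.0164
21 February – 5 June 2008: 106 days at 3% → €841,000 × 3% × 106/366 = €7,307.0492
6 June – 31 December 2008: 209 days at 3.1% → €841,000 × 3.1% × 209/366 = €14,887.5383
Total = €24,069.6038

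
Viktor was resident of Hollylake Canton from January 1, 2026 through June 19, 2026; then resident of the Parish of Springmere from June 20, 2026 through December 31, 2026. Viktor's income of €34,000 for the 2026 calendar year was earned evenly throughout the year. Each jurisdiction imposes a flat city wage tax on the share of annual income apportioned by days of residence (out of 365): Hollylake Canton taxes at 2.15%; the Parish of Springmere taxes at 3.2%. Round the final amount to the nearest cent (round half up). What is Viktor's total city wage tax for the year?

€921.73

Hollylake Canton, January 1 – June 19, 2026: 170 days → €34,000 × 2.15% × 170/365 = €340.4658
The Parish of Springmere, June 20 – December 31, 2026: 195 days → €34,000 × 3.2% × 195/365 = €581.2603
Total = €921.7260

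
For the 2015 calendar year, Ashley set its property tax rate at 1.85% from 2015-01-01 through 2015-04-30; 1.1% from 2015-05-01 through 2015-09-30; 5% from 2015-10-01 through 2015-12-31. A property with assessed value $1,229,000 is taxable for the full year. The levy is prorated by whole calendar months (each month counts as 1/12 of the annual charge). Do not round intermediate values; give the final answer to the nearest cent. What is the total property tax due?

2015-01-01 to 2015-04-30: 4 months at 1.85% → $1,229,000 × 1.85% × 4/12 = $7,578.8333
2015-05-01 to 2015-09-30: 5 months at 1.1% → $1,229,000 × 1.1% × 5/12 = $5,632.9167
2015-10-01 to 2015-12-31: 3 months at 5% → $1,229,000 × 5% × 3/12 = $15,362.5000
Total = $28,574.2500

$28,574.25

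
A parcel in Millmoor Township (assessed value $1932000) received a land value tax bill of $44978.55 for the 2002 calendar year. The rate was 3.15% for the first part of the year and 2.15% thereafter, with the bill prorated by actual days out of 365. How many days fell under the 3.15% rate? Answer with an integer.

Let d = days at the first rate; then 365 − d days at the second rate.
$1932000 × [3.15%·d + 2.15%·(365−d)] / 365 = $44978.55
Solving gives d = 65, so the new rate took effect on 7 March 2002.

65 days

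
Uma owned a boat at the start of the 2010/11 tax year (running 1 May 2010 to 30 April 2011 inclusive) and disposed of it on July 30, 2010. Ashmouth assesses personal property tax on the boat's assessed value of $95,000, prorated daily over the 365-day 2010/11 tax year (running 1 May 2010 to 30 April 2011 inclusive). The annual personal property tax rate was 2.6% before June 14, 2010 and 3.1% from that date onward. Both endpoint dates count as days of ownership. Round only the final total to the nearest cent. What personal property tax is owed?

May 1 – June 13, 2010: 44 days at 2.6% → $95,000 × 2.6% × 44/365 = $297.7534
June 14 – July 30, 2010: 47 days at 3.1% → $95,000 × 3.1% × 47/365 = $379.2192
Total = $676.9726

$676.97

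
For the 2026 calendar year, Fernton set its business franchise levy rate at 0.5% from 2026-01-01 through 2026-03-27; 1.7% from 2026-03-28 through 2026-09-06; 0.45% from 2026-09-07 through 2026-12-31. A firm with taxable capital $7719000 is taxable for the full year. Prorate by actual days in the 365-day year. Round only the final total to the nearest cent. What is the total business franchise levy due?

2026-01-01 to 2026-03-27: 86 days at 0.5% → $7719000 × 0.5% × 86/365 = $9093.6164
2026-03-28 to 2026-09-06: 163 days at 1.7% → $7719000 × 1.7% × 163/365 = $58600.9562
2026-09-07 to 2026-12-31: 116 days at 0.45% → $7719000 × 0.45% × 116/365 = $11039.2274
Total = $78733.8000

$78733.80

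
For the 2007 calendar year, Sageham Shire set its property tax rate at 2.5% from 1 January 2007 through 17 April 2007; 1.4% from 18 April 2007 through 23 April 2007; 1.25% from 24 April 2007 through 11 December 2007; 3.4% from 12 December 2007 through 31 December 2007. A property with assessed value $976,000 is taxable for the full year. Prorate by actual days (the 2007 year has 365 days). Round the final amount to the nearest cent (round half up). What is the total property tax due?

$16,950.31

1 January – 17 April 2007: 107 days at 2.5% → $976,000 × 2.5% × 107/365 = $7,152.8767
18 April – 23 April 2007: 6 days at 1.4% → $976,000 × 1.4% × 6/365 = $224.6137
24 April – 11 December 2007: 232 days at 1.25% → $976,000 × 1.25% × 232/365 = $7,754.5205
12 December – 31 December 2007: 20 days at 3.4% → $976,000 × 3.4% × 20/365 = $1,818.3014
Total = $16,950.3123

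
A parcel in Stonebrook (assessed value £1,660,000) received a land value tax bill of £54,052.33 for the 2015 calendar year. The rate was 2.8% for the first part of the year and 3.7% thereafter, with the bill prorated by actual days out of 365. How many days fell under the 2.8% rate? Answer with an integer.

Let d = days at the first rate; then 365 − d days at the second rate.
£1,660,000 × [2.8%·d + 3.7%·(365−d)] / 365 = £54,052.33
Solving gives d = 180, so the new rate took effect on 30 June 2015.

180 days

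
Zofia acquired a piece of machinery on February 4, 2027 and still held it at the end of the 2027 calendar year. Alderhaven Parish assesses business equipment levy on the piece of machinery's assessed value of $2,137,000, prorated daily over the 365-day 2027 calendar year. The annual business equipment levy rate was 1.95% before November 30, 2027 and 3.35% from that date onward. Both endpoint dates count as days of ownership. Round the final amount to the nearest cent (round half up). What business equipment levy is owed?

February 4 – November 29, 2027: 299 days at 1.95% → $2,137,000 × 1.95% × 299/365 = $34,136.3795
November 30 – December 31, 2027: 32 days at 3.35% → $2,137,000 × 3.35% × 32/365 = $6,276.3397
Total = $40,412.7192

$40,412.72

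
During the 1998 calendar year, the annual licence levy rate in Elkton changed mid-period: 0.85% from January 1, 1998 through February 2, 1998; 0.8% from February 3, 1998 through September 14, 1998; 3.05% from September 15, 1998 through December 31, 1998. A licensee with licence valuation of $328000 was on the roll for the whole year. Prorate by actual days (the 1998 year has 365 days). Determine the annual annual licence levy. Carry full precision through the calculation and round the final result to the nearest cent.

January 1 – February 2, 1998: 33 days at 0.85% → $328000 × 0.85% × 33/365 = $252.0658
February 3 – September 14, 1998: 224 days at 0.8% → $328000 × 0.8% × 224/365 = $1610.3452
September 15 – December 31, 1998: 108 days at 3.05% → $328000 × 3.05% × 108/365 = $2960.0877
Total = $4822.4986

$4822.50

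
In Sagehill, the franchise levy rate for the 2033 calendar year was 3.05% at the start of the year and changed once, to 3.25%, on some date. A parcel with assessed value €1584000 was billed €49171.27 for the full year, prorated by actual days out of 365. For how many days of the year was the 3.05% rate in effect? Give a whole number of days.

Let d = days at the first rate; then 365 − d days at the second rate.
€1584000 × [3.05%·d + 3.25%·(365−d)] / 365 = €49171.27
Solving gives d = 266, so the new rate took effect on 24 Sep 2033.

266 days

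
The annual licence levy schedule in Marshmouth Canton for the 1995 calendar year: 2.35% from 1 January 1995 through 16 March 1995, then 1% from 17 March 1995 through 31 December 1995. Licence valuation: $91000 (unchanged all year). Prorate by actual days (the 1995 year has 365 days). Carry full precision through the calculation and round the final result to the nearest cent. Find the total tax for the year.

$1162.43

1 January – 16 March 1995: 75 days at 2.35% → $91000 × 2.35% × 75/365 = $439.4178
17 March – 31 December 1995: 290 days at 1% → $91000 × 1% × 290/365 = $723.0137
Total = $1162.4315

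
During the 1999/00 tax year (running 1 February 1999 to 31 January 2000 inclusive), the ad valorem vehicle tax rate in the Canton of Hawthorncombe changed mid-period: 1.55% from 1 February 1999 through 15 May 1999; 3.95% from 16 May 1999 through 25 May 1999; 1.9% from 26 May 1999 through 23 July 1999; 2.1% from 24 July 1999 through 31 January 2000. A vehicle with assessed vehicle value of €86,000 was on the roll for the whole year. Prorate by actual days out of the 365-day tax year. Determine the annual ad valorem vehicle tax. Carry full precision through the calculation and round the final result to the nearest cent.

1 February – 15 May 1999: 104 days at 1.55% → €86,000 × 1.55% × 104/365 = €379.8137
16 May – 25 May 1999: 10 days at 3.95% → €86,000 × 3.95% × 10/365 = €93.0685
26 May – 23 July 1999: 59 days at 1.9% → €86,000 × 1.9% × 59/365 = €264.1260
24 July 1999 – 31 January 2000: 192 days at 2.1% → €86,000 × 2.1% × 192/365 = €950.0055
Total = €1,687.0137

€1,687.01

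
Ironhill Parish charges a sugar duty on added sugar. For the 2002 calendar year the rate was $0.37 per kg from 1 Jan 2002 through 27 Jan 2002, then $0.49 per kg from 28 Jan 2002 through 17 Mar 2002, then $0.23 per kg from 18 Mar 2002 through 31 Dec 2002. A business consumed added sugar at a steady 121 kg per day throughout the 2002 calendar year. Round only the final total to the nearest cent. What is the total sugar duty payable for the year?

1 Jan – 27 Jan 2002: 27 days × 121 kg/day = 3,267 kg at $0.37/kg → $1,208.79
28 Jan – 17 Mar 2002: 49 days × 121 kg/day = 5,929 kg at $0.49/kg → $2,905.21
18 Mar – 31 Dec 2002: 289 days × 121 kg/day = 34,969 kg at $0.23/kg → $8,042.87

$12,156.87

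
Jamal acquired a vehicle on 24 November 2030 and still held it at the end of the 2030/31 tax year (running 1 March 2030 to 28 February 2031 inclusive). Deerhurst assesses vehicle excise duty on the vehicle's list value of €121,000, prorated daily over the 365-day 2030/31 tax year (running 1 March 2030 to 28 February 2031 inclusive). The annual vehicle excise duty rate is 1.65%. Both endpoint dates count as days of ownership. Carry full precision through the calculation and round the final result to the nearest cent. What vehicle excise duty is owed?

€530.58

Days held (24 November 2030 – 28 February 2031): 97 out of 365
Tax = €121,000 × 1.65% × 97/365 = €530.5767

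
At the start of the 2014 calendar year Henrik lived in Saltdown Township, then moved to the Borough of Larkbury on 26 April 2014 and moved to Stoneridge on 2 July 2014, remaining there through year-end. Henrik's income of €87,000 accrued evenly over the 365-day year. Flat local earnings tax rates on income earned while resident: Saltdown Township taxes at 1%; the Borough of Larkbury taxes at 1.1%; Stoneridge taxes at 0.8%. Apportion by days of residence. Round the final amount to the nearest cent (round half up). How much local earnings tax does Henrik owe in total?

€798.73

Saltdown Township, 1 January – 25 April 2014: 115 days → €87,000 × 1% × 115/365 = €274.1096
The Borough of Larkbury, 26 April – 1 July 2014: 67 days → €87,000 × 1.1% × 67/365 = €175.6685
Stoneridge, 2 July – 31 December 2014: 183 days → €87,000 × 0.8% × 183/365 = €348.9534
Total = €798.7315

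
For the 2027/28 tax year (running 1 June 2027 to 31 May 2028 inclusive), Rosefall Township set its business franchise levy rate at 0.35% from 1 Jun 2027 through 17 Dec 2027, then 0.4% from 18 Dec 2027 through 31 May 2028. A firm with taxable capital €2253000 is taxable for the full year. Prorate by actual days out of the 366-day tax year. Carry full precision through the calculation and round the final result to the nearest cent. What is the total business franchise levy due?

€8396.43

1 Jun – 17 Dec 2027: 200 days at 0.35% → €2253000 × 0.35% × 200/366 = €4309.0164
18 Dec 2027 – 31 May 2028: 166 days at 0.4% → €2253000 × 0.4% × 166/366 = €4087.4098
Total = €8396.4262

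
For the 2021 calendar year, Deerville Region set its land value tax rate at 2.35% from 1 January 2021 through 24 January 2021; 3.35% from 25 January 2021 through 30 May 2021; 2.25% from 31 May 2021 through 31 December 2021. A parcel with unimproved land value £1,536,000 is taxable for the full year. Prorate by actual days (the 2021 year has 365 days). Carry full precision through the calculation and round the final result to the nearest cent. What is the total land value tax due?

£40,493.59

1 January – 24 January 2021: 24 days at 2.35% → £1,536,000 × 2.35% × 24/365 = £2,373.4356
25 January – 30 May 2021: 126 days at 3.35% → £1,536,000 × 3.35% × 126/365 = £17,762.8932
31 May – 31 December 2021: 215 days at 2.25% → £1,536,000 × 2.25% × 215/365 = £20,357.2603
Total = £40,493.5890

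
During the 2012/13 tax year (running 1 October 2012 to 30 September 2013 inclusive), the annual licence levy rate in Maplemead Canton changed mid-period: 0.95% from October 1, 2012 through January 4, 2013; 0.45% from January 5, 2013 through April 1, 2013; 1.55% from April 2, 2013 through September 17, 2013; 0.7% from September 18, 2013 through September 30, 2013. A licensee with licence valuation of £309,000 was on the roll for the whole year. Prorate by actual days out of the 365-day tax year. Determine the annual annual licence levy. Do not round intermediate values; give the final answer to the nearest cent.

October 1, 2012 – January 4, 2013: 96 days at 0.95% → £309,000 × 0.95% × 96/365 = £772.0767
January 5 – April 1, 2013: 87 days at 0.45% → £309,000 × 0.45% × 87/365 = £331.4342
April 2 – September 17, 2013: 169 days at 1.55% → £309,000 × 1.55% × 169/365 = £2,217.6041
September 18 – September 30, 2013: 13 days at 0.7% → £309,000 × 0.7% × 13/365 = £77.0384
Total = £3,398.1534

£3,398.15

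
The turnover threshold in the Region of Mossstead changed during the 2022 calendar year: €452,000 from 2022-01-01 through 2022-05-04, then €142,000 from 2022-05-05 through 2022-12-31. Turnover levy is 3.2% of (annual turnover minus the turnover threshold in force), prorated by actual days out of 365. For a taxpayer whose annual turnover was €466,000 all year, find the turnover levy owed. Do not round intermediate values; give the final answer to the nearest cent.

2022-01-01 to 2022-05-04: 124 days, exemption €452,000 → (€466,000 − €452,000) × 3.2% × 124/365 = €152.1973
2022-05-05 to 2022-12-31: 241 days, exemption €142,000 → (€466,000 − €142,000) × 3.2% × 241/365 = €6,845.7205
Total = €6,997.9178

€6,997.92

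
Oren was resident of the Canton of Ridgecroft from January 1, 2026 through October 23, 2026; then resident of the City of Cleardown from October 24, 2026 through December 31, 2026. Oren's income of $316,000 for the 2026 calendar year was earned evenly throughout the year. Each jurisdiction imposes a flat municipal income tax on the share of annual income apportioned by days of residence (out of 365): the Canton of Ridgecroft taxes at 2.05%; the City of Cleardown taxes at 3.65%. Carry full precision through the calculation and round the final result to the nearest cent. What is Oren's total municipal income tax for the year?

The Canton of Ridgecroft, January 1 – October 23, 2026: 296 days → $316,000 × 2.05% × 296/365 = $5,253.3918
The City of Cleardown, October 24 – December 31, 2026: 69 days → $316,000 × 3.65% × 69/365 = $2,180.4000
Total = $7,433.7918

$7,433.79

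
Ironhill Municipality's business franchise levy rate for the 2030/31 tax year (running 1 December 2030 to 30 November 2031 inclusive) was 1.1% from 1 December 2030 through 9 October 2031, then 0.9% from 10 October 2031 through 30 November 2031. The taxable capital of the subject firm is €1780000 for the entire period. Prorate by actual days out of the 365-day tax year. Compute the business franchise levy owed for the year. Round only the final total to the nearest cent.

1 December 2030 – 9 October 2031: 313 days at 1.1% → €1780000 × 1.1% × 313/365 = €16790.5205
10 October – 30 November 2031: 52 days at 0.9% → €1780000 × 0.9% × 52/365 = €2282.3014
Total = €19072.8219

€19072.82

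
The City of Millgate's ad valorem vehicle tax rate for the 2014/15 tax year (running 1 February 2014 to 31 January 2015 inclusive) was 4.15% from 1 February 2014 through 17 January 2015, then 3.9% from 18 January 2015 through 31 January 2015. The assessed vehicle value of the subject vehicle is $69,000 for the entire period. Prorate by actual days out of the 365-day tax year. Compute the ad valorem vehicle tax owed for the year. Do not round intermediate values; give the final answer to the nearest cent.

$2,856.88

1 February 2014 – 17 January 2015: 351 days at 4.15% → $69,000 × 4.15% × 351/365 = $2,753.6671
18 January – 31 January 2015: 14 days at 3.9% → $69,000 × 3.9% × 14/365 = $103.2164
Total = $2,856.8836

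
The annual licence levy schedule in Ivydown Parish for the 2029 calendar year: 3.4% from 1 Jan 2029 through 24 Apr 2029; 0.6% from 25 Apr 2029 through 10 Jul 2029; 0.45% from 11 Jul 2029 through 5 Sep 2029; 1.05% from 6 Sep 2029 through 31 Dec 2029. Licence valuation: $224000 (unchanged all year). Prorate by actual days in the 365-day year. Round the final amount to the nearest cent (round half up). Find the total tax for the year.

$3573.57

1 Jan – 24 Apr 2029: 114 days at 3.4% → $224000 × 3.4% × 114/365 = $2378.6959
25 Apr – 10 Jul 2029: 77 days at 0.6% → $224000 × 0.6% × 77/365 = $283.5288
11 Jul – 5 Sep 2029: 57 days at 0.45% → $224000 × 0.45% × 57/365 = $157.4137
6 Sep – 31 Dec 2029: 117 days at 1.05% → $224000 × 1.05% × 117/365 = $753.9288
Total = $3573.5671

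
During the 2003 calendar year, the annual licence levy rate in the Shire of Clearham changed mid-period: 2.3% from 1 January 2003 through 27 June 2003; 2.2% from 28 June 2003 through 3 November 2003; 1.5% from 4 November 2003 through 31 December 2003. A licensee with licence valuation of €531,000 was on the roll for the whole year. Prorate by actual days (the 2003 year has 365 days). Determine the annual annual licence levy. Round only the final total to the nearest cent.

1 January – 27 June 2003: 178 days at 2.3% → €531,000 × 2.3% × 178/365 = €5,955.9288
28 June – 3 November 2003: 129 days at 2.2% → €531,000 × 2.2% × 129/365 = €4,128.7068
4 November – 31 December 2003: 58 days at 1.5% → €531,000 × 1.5% × 58/365 = €1,265.6712
Total = €11,350.3068

€11,350.31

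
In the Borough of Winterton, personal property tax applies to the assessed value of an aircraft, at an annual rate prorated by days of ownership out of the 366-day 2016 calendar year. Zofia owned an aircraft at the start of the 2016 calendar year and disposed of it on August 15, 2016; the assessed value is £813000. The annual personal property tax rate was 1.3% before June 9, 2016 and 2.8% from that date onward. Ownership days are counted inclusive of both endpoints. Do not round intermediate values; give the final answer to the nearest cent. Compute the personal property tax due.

January 1 – June 8, 2016: 160 days at 1.3% → £813000 × 1.3% × 160/366 = £4620.3279
June 9 – August 15, 2016: 68 days at 2.8% → £813000 × 2.8% × 68/366 = £4229.3770
Total = £8849.7049

£8849.70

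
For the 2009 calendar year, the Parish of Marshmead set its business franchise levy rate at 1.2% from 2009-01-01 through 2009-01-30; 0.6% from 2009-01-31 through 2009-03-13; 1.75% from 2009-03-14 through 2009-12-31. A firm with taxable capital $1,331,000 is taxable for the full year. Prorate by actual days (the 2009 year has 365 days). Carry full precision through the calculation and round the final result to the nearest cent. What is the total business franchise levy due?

$20,929.52

2009-01-01 to 2009-01-30: 30 days at 1.2% → $1,331,000 × 1.2% × 30/365 = $1,312.7671
2009-01-31 to 2009-03-13: 42 days at 0.6% → $1,331,000 × 0.6% × 42/365 = $918.9370
2009-03-14 to 2009-12-31: 293 days at 1.75% → $1,331,000 × 1.75% × 293/365 = $18,697.8151
Total = $20,929.5192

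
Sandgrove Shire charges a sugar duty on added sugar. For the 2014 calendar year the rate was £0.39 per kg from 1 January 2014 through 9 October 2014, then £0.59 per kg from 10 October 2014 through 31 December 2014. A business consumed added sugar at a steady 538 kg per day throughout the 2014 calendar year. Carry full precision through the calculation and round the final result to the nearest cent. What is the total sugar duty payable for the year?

1 January – 9 October 2014: 282 days × 538 kg/day = 151,716 kg at £0.39/kg → £59169.24
10 October – 31 December 2014: 83 days × 538 kg/day = 44,654 kg at £0.59/kg → £26345.86

£85515.10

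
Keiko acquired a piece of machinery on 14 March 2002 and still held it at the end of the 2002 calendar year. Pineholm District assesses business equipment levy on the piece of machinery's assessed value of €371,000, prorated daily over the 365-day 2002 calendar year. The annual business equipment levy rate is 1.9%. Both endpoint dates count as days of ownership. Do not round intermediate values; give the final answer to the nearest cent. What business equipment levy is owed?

€5,658.51

Days held (14 March – 31 December 2002): 293 out of 365
Tax = €371,000 × 1.9% × 293/365 = €5,658.5123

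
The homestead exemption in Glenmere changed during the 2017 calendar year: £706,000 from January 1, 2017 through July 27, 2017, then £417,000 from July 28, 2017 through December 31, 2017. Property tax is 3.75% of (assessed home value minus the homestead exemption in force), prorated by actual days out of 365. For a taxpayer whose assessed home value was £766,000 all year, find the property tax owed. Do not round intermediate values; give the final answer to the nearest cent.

January 1 – July 27, 2017: 208 days, exemption £706,000 → (£766,000 − £706,000) × 3.75% × 208/365 = £1,282.1918
July 28 – December 31, 2017: 157 days, exemption £417,000 → (£766,000 − £417,000) × 3.75% × 157/365 = £5,629.4178
Total = £6,911.6096

£6,911.61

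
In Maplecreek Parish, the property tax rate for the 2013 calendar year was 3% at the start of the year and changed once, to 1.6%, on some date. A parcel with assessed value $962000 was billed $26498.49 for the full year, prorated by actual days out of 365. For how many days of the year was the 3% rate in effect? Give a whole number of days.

Let d = days at the first rate; then 365 − d days at the second rate.
$962000 × [3%·d + 1.6%·(365−d)] / 365 = $26498.49
Solving gives d = 301, so the new rate took effect on October 29, 2013.

301 days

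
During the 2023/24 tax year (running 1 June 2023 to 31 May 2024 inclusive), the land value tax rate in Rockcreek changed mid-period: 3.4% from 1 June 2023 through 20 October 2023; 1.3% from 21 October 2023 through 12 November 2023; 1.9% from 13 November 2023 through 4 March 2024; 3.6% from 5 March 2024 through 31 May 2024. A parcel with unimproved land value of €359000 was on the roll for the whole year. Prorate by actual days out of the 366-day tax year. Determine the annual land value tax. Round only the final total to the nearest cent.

1 June – 20 October 2023: 142 days at 3.4% → €359000 × 3.4% × 142/366 = €4735.6612
21 October – 12 November 2023: 23 days at 1.3% → €359000 × 1.3% × 23/366 = €293.2814
13 November 2023 – 4 March 2024: 113 days at 1.9% → €359000 × 1.9% × 113/366 = €2105.9372
5 March – 31 May 2024: 88 days at 3.6% → €359000 × 3.6% × 88/366 = €3107.4098
Total = €10242.2896

€10242.29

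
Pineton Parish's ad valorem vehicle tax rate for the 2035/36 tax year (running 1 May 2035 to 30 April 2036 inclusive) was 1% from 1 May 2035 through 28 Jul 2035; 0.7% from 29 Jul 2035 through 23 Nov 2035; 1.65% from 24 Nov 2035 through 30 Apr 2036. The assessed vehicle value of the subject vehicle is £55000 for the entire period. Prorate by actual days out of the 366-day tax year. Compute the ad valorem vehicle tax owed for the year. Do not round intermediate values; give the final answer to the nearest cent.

1 May – 28 Jul 2035: 89 days at 1% → £55000 × 1% × 89/366 = £133.7432
29 Jul – 23 Nov 2035: 118 days at 0.7% → £55000 × 0.7% × 118/366 = £124.1257
24 Nov 2035 – 30 Apr 2036: 159 days at 1.65% → £55000 × 1.65% × 159/366 = £394.2418
Total = £652.1107

£652.11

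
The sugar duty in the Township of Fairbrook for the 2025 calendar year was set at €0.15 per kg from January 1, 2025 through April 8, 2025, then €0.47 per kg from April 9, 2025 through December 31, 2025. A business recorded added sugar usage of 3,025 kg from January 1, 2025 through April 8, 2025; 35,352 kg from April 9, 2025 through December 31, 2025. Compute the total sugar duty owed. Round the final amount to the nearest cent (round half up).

January 1 – April 8, 2025: 3,025 kg at €0.15/kg → €453.75
April 9 – December 31, 2025: 35,352 kg at €0.47/kg → €16,615.44

€17,069.19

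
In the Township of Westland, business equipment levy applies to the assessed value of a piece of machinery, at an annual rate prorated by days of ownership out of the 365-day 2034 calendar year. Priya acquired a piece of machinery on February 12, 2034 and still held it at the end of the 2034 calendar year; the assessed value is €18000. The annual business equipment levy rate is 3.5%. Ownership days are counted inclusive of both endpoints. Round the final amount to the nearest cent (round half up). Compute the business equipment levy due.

€557.51

Days held (February 12 – December 31, 2034): 323 out of 365
Tax = €18000 × 3.5% × 323/365 = €557.5068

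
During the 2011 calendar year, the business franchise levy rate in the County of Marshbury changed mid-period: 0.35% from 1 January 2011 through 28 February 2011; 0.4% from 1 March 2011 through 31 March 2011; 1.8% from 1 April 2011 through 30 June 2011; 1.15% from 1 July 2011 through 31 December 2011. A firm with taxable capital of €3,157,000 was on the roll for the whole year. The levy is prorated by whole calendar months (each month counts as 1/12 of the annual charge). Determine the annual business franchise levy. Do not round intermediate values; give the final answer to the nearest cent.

1 January – 28 February 2011: 2 months at 0.35% → €3,157,000 × 0.35% × 2/12 = €1,841.5833
1 March – 31 March 2011: 1 month at 0.4% → €3,157,000 × 0.4% × 1/12 = €1,052.3333
1 April – 30 June 2011: 3 months at 1.8% → €3,157,000 × 1.8% × 3/12 = €14,206.5000
1 July – 31 December 2011: 6 months at 1.15% → €3,157,000 × 1.15% × 6/12 = €18,152.7500
Total = €35,253.1667

€35,253.17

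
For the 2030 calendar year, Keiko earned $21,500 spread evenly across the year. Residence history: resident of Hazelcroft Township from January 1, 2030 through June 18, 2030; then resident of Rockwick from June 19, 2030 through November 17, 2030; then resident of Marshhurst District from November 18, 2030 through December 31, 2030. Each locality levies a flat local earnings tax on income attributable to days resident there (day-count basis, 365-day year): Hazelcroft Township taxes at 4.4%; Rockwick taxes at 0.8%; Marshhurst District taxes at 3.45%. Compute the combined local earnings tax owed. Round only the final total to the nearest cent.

$599.05

Hazelcroft Township, January 1 – June 18, 2030: 169 days → $21,500 × 4.4% × 169/365 = $438.0110
Rockwick, June 19 – November 17, 2030: 152 days → $21,500 × 0.8% × 152/365 = $71.6274
Marshhurst District, November 18 – December 31, 2030: 44 days → $21,500 × 3.45% × 44/365 = $89.4164
Total = $599.0548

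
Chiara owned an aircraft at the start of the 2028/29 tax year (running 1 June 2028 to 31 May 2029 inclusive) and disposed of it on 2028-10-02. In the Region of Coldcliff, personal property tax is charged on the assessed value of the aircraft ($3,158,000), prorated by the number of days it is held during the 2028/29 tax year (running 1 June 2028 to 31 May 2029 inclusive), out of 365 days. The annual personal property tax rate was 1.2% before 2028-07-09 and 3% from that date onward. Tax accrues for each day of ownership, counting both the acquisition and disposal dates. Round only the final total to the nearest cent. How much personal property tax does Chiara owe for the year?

$26,267.64

2028-06-01 to 2028-07-08: 38 days at 1.2% → $3,158,000 × 1.2% × 38/365 = $3,945.3370
2028-07-09 to 2028-10-02: 86 days at 3% → $3,158,000 × 3% × 86/365 = $22,322.3014
Total = $26,267.6384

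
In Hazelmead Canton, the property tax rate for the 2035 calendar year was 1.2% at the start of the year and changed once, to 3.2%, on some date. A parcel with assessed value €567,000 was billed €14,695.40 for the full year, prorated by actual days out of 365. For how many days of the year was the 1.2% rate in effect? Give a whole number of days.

Let d = days at the first rate; then 365 − d days at the second rate.
€567,000 × [1.2%·d + 3.2%·(365−d)] / 365 = €14,695.40
Solving gives d = 111, so the new rate took effect on 22 Apr 2035.

111 days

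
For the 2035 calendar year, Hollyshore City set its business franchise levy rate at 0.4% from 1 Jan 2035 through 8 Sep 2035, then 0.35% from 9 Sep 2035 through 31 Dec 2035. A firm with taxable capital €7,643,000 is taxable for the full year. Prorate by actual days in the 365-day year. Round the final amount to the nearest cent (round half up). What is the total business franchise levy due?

1 Jan – 8 Sep 2035: 251 days at 0.4% → €7,643,000 × 0.4% × 251/365 = €21,023.4849
9 Sep – 31 Dec 2035: 114 days at 0.35% → €7,643,000 × 0.35% × 114/365 = €8,354.9507
Total = €29,378.4356

€29,378.44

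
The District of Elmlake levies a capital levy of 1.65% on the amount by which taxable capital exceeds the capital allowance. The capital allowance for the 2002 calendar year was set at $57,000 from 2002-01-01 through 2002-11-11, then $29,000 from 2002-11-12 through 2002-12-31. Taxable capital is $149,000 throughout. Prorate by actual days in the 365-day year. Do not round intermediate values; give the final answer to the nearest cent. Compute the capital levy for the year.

$1,581.29

2002-01-01 to 2002-11-11: 315 days, exemption $57,000 → ($149,000 − $57,000) × 1.65% × 315/365 = $1,310.0548
2002-11-12 to 2002-12-31: 50 days, exemption $29,000 → ($149,000 − $29,000) × 1.65% × 50/365 = $271.2329
Total = $1,581.2877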